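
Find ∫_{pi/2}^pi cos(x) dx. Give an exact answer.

-1

An antiderivative is F(x) = sin(x).
Then F(pi) - F(pi/2) = (0) - (1) = -1.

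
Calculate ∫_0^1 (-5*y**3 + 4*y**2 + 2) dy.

25/12

By the power rule, an antiderivative is F(y) = -5*y**4/4 + 4*y**3/3 + 2*y.
Then F(1) - F(0) = (25/12) - (0) = 25/12.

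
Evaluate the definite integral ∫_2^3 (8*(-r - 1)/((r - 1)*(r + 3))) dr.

Factor the denominator: r**2 + 2*r - 3 = (r + 3)(r - 1).
Partial fractions: 8*(-r - 1)/((r - 1)*(r + 3)) = -4/(r + 3) - 4/(r - 1).
An antiderivative is F(r) = -4*log(r - 1) - 4*log(r + 3).
Then F(3) - F(2) = (-8*log(2) - 4*log(3)) - (-4*log(5)) = -8*log(2) - 4*log(3) + 4*log(5).

-8*log(2) - 4*log(3) + 4*log(5)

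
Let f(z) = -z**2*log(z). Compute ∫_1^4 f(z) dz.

Integrate by parts once (u = ln z, dv = -z**2 dz).
An antiderivative is F(z) = -z**3*(3*log(z) - 1)/9.
Then F(4) - F(1) = (64/9 - 128*log(2)/3) - (1/9) = 7 - 128*log(2)/3.

7 - 128*log(2)/3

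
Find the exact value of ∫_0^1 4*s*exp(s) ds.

Integrate by parts once (u = s, dv = 4*exp(s) ds).
An antiderivative is F(s) = (4*s - 4)*exp(s).
Then F(1) - F(0) = (0) - (-4) = 4.

4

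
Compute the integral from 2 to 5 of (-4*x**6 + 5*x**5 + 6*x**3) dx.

By the power rule, an antiderivative is F(x) = -4*x**7/7 + 5*x**6/6 + 3*x**4/2.
Then F(5) - F(2) = (-644375/21) - (88/21) = -214821/7.

-214821/7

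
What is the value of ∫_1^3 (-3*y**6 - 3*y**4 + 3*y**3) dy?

By the power rule, an antiderivative is F(y) = -3*y**7/7 - 3*y**5/5 + 3*y**4/4.
Then F(3) - F(1) = (-143127/140) - (-39/140) = -35772/35.

-35772/35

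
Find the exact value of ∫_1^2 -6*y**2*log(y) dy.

14/3 - 16*log(2)

Integrate by parts once (u = ln y, dv = -6*y**2 dy).
An antiderivative is F(y) = -2*y**3*(3*log(y) - 1)/3.
Then F(2) - F(1) = (16/3 - 16*log(2)) - (2/3) = 14/3 - 16*log(2).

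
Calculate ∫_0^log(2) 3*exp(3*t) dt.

Let u = exp(t), so du = exp(t) dt. When t = 0, u = 1; when t = log(2), u = 2.
The integral becomes 3·∫ u**2 du from 1 to 2, with antiderivative u**3.
Back in t: F(t) = exp(3*t).
Then F(log(2)) - F(0) = (8) - (1) = 7.

7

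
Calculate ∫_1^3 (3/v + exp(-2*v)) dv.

(-1 + exp(4) + 6*exp(6)*log(3))*exp(-6)/2

An antiderivative is F(v) = 3*log(v) - exp(-2*v)/2.
Then F(3) - F(1) = (-exp(-6)/2 + 3*log(3)) - (-exp(-2)/2) = (-1 + exp(4) + 6*exp(6)*log(3))*exp(-6)/2.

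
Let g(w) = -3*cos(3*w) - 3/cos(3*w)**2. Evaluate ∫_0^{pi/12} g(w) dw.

An antiderivative is F(w) = -sin(3*w) - tan(3*w).
Then F(pi/12) - F(0) = (-1 - sqrt(2)/2) - (0) = -1 - sqrt(2)/2.

-1 - sqrt(2)/2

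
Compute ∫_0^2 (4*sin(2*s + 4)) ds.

Let u = 2*s + 4, so du = 2 ds. When s = 0, u = 4; when s = 2, u = 8.
The integral becomes 2·∫ sin(u) du from 4 to 8, with antiderivative -2*cos(u).
Back in s: F(s) = -2*cos(2*s + 4).
Then F(2) - F(0) = (-2*cos(8)) - (-2*cos(4)) = 2*cos(4) - 2*cos(8).

2*cos(4) - 2*cos(8)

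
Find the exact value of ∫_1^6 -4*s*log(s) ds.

-72*log(3) - 72*log(2) + 35

Integrate by parts once (u = ln s, dv = -4*s ds).
An antiderivative is F(s) = -s**2*(2*log(s) - 1).
Then F(6) - F(1) = (-72*log(3) - 72*log(2) + 36) - (1) = -72*log(3) - 72*log(2) + 35.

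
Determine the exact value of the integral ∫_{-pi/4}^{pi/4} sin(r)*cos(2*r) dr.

Use the identity sin(r)cos(2*r) = [sin(3*r) + sin(-r)]/2.
An antiderivative is F(r) = cos(r)/2 - cos(3*r)/6.
Then F(pi/4) - F(-pi/4) = (sqrt(2)/3) - (sqrt(2)/3) = 0.

0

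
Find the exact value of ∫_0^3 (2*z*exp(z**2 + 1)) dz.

Let u = z**2 + 1, so du = 2*z dz. When z = 0, u = 1; when z = 3, u = 10.
The integral becomes ∫ exp(u) du from 1 to 10, with antiderivative exp(u).
Back in z: F(z) = exp(z**2 + 1).
Then F(3) - F(0) = (exp(10)) - (exp(1)) = -exp(1) + exp(10).

-exp(1) + exp(10)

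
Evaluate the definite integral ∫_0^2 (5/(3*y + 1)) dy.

5*log(7)/3

An antiderivative is F(y) = 5*log(3*y + 1)/3.
Then F(2) - F(0) = (5*log(7)/3) - (0) = 5*log(7)/3.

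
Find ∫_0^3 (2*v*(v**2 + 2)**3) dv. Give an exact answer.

Let u = v**2 + 2, so du = 2*v dv. When v = 0, u = 2; when v = 3, u = 11.
The integral becomes ∫ u**3 du from 2 to 11, with antiderivative u**4/4.
Back in v: F(v) = (v**2 + 2)**4/4.
Then F(3) - F(0) = (14641/4) - (4) = 14625/4.

14625/4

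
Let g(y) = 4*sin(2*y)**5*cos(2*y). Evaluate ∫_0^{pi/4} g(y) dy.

Let u = sin(2*y), so du = 2*cos(2*y) dy. When y = 0, u = 0; when y = pi/4, u = 1.
The integral becomes 2·∫ u**5 du from 0 to 1, with antiderivative u**6/3.
Back in y: F(y) = sin(2*y)**6/3.
Then F(pi/4) - F(0) = (1/3) - (0) = 1/3.

1/3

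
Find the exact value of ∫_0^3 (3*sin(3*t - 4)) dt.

Let u = 3*t - 4, so du = 3 dt. When t = 0, u = -4; when t = 3, u = 5.
The integral becomes ∫ sin(u) du from -4 to 5, with antiderivative -cos(u).
Back in t: F(t) = -cos(3*t - 4).
Then F(3) - F(0) = (-cos(5)) - (-cos(4)) = cos(4) - cos(5).

cos(4) - cos(5)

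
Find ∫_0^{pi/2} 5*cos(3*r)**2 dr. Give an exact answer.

5*pi/4

Use the identity cos^2(3*r) = (1 + cos(6*r))/2.
An antiderivative is F(r) = 5*r/2 + 5*sin(6*r)/12.
Then F(pi/2) - F(0) = (5*pi/4) - (0) = 5*pi/4.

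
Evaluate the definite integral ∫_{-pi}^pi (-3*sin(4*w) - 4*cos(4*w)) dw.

0

An antiderivative is F(w) = -sin(4*w) + 3*cos(4*w)/4.
Then F(pi) - F(-pi) = (3/4) - (3/4) = 0.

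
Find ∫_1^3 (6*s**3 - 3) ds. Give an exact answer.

114

By the power rule, an antiderivative is F(s) = 3*s**4/2 - 3*s.
Then F(3) - F(1) = (225/2) - (-3/2) = 114.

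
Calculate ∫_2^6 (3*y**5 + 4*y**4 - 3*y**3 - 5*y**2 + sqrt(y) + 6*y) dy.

By the power rule, an antiderivative is F(y) = y**6/2 + 4*y**5/5 - 3*y**4/4 + 2*y**(3/2)/3 - 5*y**3/3 + 3*y**2.
Then F(6) - F(2) = (4*sqrt(6) + 141624/5) - (4*sqrt(2)/3 + 664/15) = -4*sqrt(2)/3 + 4*sqrt(6) + 424208/15.

-4*sqrt(2)/3 + 4*sqrt(6) + 424208/15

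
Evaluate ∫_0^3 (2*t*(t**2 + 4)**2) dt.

711

Let u = t**2 + 4, so du = 2*t dt. When t = 0, u = 4; when t = 3, u = 13.
The integral becomes ∫ u**2 du from 4 to 13, with antiderivative u**3/3.
Back in t: F(t) = (t**2 + 4)**3/3.
Then F(3) - F(0) = (2197/3) - (64/3) = 711.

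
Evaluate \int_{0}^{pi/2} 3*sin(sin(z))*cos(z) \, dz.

Let u = sin(z), so du = cos(z) dz. When z = 0, u = 0; when z = pi/2, u = 1.
The integral becomes 3·∫ sin(u) du from 0 to 1, with antiderivative -3*cos(u).
Back in z: F(z) = -3*cos(sin(z)).
Then F(pi/2) - F(0) = (-3*cos(1)) - (-3) = 3 - 3*cos(1).

3 - 3*cos(1)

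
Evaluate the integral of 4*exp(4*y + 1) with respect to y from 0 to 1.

-exp(1) + exp(5)

Let u = 4*y + 1, so du = 4 dy. When y = 0, u = 1; when y = 1, u = 5.
The integral becomes ∫ exp(u) du from 1 to 5, with antiderivative exp(u).
Back in y: F(y) = exp(4*y + 1).
Then F(1) - F(0) = (exp(5)) - (exp(1)) = -exp(1) + exp(5).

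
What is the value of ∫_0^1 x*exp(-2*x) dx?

Integrate by parts once (u = x, dv = exp(-2*x) dx).
An antiderivative is F(x) = (-2*x - 1)*exp(-2*x)/4.
Then F(1) - F(0) = (-3*exp(-2)/4) - (-1/4) = (-3 + exp(2))*exp(-2)/4.

(-3 + exp(2))*exp(-2)/4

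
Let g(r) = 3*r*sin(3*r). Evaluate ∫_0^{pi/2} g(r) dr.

-1/3

Integrate by parts once (u = r, dv = 3*sin(3*r) dr).
An antiderivative is F(r) = -r*cos(3*r) + sin(3*r)/3.
Then F(pi/2) - F(0) = (-1/3) - (0) = -1/3.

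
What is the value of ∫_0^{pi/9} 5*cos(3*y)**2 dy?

5*sqrt(3)/24 + 5*pi/18

Use the identity cos^2(3*y) = (1 + cos(6*y))/2.
An antiderivative is F(y) = 5*y/2 + 5*sin(6*y)/12.
Then F(pi/9) - F(0) = (5*sqrt(3)/24 + 5*pi/18) - (0) = 5*sqrt(3)/24 + 5*pi/18.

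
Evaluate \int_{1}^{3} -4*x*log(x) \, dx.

Integrate by parts once (u = ln x, dv = -4*x dx).
An antiderivative is F(x) = -x**2*(2*log(x) - 1).
Then F(3) - F(1) = (9 - 18*log(3)) - (1) = 8 - 18*log(3).

8 - 18*log(3)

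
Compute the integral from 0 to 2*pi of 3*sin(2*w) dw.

An antiderivative is F(w) = -3*cos(2*w)/2.
Then F(2*pi) - F(0) = (-3/2) - (-3/2) = 0.

0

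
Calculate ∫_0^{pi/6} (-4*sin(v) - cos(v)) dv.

-9/2 + 2*sqrt(3)

An antiderivative is F(v) = -sin(v) + 4*cos(v).
Then F(pi/6) - F(0) = (-1/2 + 2*sqrt(3)) - (4) = -9/2 + 2*sqrt(3).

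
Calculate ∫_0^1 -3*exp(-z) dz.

An antiderivative is F(z) = 3*exp(-z).
Then F(1) - F(0) = (3*exp(-1)) - (3) = -3 + 3*exp(-1).

-3 + 3*exp(-1)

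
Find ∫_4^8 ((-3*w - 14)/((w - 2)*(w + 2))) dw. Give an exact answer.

Factor the denominator: w**2 - 4 = (w + 2)(w - 2).
Partial fractions: (-3*w - 14)/((w - 2)*(w + 2)) = 2/(w + 2) - 5/(w - 2).
An antiderivative is F(w) = -5*log(w - 2) + 2*log(w + 2).
Then F(8) - F(4) = (-5*log(3) - 3*log(2) + 2*log(5)) - (log(9/8)) = -7*log(3) + 2*log(5).

-7*log(3) + 2*log(5)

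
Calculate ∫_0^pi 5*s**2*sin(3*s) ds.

-20/27 + 5*pi**2/3

Integrate by parts twice (u = s^2, dv = 5*sin(3*s) ds).
An antiderivative is F(s) = -5*s**2*cos(3*s)/3 + 10*s*sin(3*s)/9 + 10*cos(3*s)/27.
Then F(pi) - F(0) = (-10/27 + 5*pi**2/3) - (10/27) = -20/27 + 5*pi**2/3.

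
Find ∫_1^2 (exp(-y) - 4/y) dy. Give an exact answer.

An antiderivative is F(y) = -4*log(y) - exp(-y).
Then F(2) - F(1) = (-4*log(2) - exp(-2)) - (-exp(-1)) = -4*log(2) - exp(-2) + exp(-1).

-4*log(2) - exp(-2) + exp(-1)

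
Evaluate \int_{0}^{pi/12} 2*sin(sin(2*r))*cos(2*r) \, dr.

Let u = sin(2*r), so du = 2*cos(2*r) dr. When r = 0, u = 0; when r = pi/12, u = 1/2.
The integral becomes ∫ sin(u) du from 0 to 1/2, with antiderivative -cos(u).
Back in r: F(r) = -cos(sin(2*r)).
Then F(pi/12) - F(0) = (-cos(1/2)) - (-1) = 1 - cos(1/2).

1 - cos(1/2)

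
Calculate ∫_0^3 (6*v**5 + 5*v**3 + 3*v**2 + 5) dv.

By the power rule, an antiderivative is F(v) = v**6 + 5*v**4/4 + v**3 + 5*v.
Then F(3) - F(0) = (3489/4) - (0) = 3489/4.

3489/4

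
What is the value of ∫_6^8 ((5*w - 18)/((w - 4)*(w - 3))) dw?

-3*log(3) + 2*log(2) + 3*log(5)

Factor the denominator: w**2 - 7*w + 12 = (w - 3)(w - 4).
Partial fractions: (5*w - 18)/((w - 4)*(w - 3)) = 3/(w - 3) + 2/(w - 4).
An antiderivative is F(w) = 2*log(w - 4) + 3*log(w - 3).
Then F(8) - F(6) = (4*log(2) + 3*log(5)) - (2*log(2) + 3*log(3)) = -3*log(3) + 2*log(2) + 3*log(5).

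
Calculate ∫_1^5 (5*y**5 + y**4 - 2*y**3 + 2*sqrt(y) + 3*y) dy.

By the power rule, an antiderivative is F(y) = 5*y**6/6 + y**5/5 - y**4/2 + 4*y**(3/2)/3 + 3*y**2/2.
Then F(5) - F(1) = (20*sqrt(5)/3 + 80225/6) - (101/30) = 20*sqrt(5)/3 + 200512/15.

20*sqrt(5)/3 + 200512/15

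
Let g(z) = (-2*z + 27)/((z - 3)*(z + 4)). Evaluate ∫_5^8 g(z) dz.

Factor the denominator: z**2 + z - 12 = (z + 4)(z - 3).
Partial fractions: (-2*z + 27)/((z - 3)*(z + 4)) = -5/(z + 4) + 3/(z - 3).
An antiderivative is F(z) = 3*log(z - 3) - 5*log(z + 4).
Then F(8) - F(5) = (-10*log(2) - 5*log(3) + 3*log(5)) - (-10*log(3) + 3*log(2)) = -13*log(2) + 3*log(5) + 5*log(3).

-13*log(2) + 3*log(5) + 5*log(3)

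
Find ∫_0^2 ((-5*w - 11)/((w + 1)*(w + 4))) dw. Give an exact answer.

-5*log(3) + 3*log(2)

Factor the denominator: w**2 + 5*w + 4 = (w + 4)(w + 1).
Partial fractions: (-5*w - 11)/((w + 1)*(w + 4)) = -3/(w + 4) - 2/(w + 1).
An antiderivative is F(w) = -2*log(w + 1) - 3*log(w + 4).
Then F(2) - F(0) = (-5*log(3) - 3*log(2)) - (-log(64)) = -5*log(3) + 3*log(2).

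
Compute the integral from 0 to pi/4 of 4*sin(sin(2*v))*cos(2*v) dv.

2 - 2*cos(1)

Let u = sin(2*v), so du = 2*cos(2*v) dv. When v = 0, u = 0; when v = pi/4, u = 1.
The integral becomes 2·∫ sin(u) du from 0 to 1, with antiderivative -2*cos(u).
Back in v: F(v) = -2*cos(sin(2*v)).
Then F(pi/4) - F(0) = (-2*cos(1)) - (-2) = 2 - 2*cos(1).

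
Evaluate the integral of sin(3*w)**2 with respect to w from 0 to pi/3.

Use the identity sin^2(3*w) = (1 - cos(6*w))/2.
An antiderivative is F(w) = w/2 - sin(6*w)/12.
Then F(pi/3) - F(0) = (pi/6) - (0) = pi/6.

pi/6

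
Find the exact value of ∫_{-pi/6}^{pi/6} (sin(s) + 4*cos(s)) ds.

An antiderivative is F(s) = 4*sin(s) - cos(s).
Then F(pi/6) - F(-pi/6) = (2 - sqrt(3)/2) - (-2 - sqrt(3)/2) = 4.

4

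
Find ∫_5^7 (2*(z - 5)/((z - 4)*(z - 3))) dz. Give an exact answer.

Factor the denominator: z**2 - 7*z + 12 = (z - 3)(z - 4).
Partial fractions: 2*(z - 5)/((z - 4)*(z - 3)) = 4/(z - 3) - 2/(z - 4).
An antiderivative is F(z) = -2*log(z - 4) + 4*log(z - 3).
Then F(7) - F(5) = (-2*log(3) + 8*log(2)) - (log(16)) = log(16/9).

log(16/9)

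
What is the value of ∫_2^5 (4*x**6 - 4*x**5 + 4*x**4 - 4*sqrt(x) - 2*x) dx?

By the power rule, an antiderivative is F(x) = 4*x**7/7 - 2*x**6/3 + 4*x**5/5 - 8*x**(3/2)/3 - x**2.
Then F(5) - F(2) = (770725/21 - 40*sqrt(5)/3) - (5468/105 - 16*sqrt(2)/3) = -40*sqrt(5)/3 + 16*sqrt(2)/3 + 1282719/35.

-40*sqrt(5)/3 + 16*sqrt(2)/3 + 1282719/35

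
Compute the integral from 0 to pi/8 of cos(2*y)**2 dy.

Use the identity cos^2(2*y) = (1 + cos(4*y))/2.
An antiderivative is F(y) = y/2 + sin(4*y)/8.
Then F(pi/8) - F(0) = (1/8 + pi/16) - (0) = 1/8 + pi/16.

1/8 + pi/16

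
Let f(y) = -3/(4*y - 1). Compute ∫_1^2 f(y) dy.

-3*log(7)/4 + 3*log(3)/4

An antiderivative is F(y) = -3*log(4*y - 1)/4.
Then F(2) - F(1) = (-3*log(7)/4) - (-3*log(3)/4) = -3*log(7)/4 + 3*log(3)/4.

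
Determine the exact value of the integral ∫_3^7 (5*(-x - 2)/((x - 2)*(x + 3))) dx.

-5*log(5) + log(3)

Factor the denominator: x**2 + x - 6 = (x + 3)(x - 2).
Partial fractions: 5*(-x - 2)/((x - 2)*(x + 3)) = -1/(x + 3) - 4/(x - 2).
An antiderivative is F(x) = -4*log(x - 2) - log(x + 3).
Then F(7) - F(3) = (-5*log(5) - log(2)) - (-log(6)) = -5*log(5) + log(3).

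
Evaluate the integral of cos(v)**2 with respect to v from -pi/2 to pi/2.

pi/2

Use the identity cos^2(v) = (1 + cos(2*v))/2.
An antiderivative is F(v) = v/2 + sin(2*v)/4.
Then F(pi/2) - F(-pi/2) = (pi/4) - (-pi/4) = pi/2.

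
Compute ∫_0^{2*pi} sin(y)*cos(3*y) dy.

Use the identity sin(y)cos(3*y) = [sin(4*y) + sin(-2*y)]/2.
An antiderivative is F(y) = cos(2*y)/4 - cos(4*y)/8.
Then F(2*pi) - F(0) = (1/8) - (1/8) = 0.

0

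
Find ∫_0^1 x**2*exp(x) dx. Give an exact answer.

Integrate by parts twice (u = x^2, dv = exp(x) dx).
An antiderivative is F(x) = (x**2 - 2*x + 2)*exp(x).
Then F(1) - F(0) = (E) - (2) = -2 + E.

-2 + E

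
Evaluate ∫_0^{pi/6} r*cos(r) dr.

Integrate by parts once (u = r, dv = cos(r) dr).
An antiderivative is F(r) = r*sin(r) + cos(r).
Then F(pi/6) - F(0) = (pi/12 + sqrt(3)/2) - (1) = -1 + pi/12 + sqrt(3)/2.

-1 + pi/12 + sqrt(3)/2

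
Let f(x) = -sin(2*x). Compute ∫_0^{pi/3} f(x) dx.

-3/4

An antiderivative is F(x) = cos(2*x)/2.
Then F(pi/3) - F(0) = (-1/4) - (1/2) = -3/4.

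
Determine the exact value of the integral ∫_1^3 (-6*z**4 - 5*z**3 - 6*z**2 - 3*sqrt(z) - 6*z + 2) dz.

-2302/5 - 6*sqrt(3)

By the power rule, an antiderivative is F(z) = -6*z**5/5 - 5*z**4/4 - 2*z**(3/2) - 2*z**3 - 3*z**2 + 2*z.
Then F(3) - F(1) = (-9357/20 - 6*sqrt(3)) - (-149/20) = -2302/5 - 6*sqrt(3).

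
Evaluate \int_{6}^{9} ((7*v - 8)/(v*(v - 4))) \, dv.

Factor the denominator: v**2 - 4*v = v(v - 4).
Partial fractions: (7*v - 8)/(v*(v - 4)) = 2/v + 5/(v - 4).
An antiderivative is F(v) = 2*log(v) + 5*log(v - 4).
Then F(9) - F(6) = (4*log(3) + 5*log(5)) - (2*log(3) + 7*log(2)) = -7*log(2) + 2*log(3) + 5*log(5).

-7*log(2) + 2*log(3) + 5*log(5)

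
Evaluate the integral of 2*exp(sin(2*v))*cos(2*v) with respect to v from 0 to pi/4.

Let u = sin(2*v), so du = 2*cos(2*v) dv. When v = 0, u = 0; when v = pi/4, u = 1.
The integral becomes ∫ exp(u) du from 0 to 1, with antiderivative exp(u).
Back in v: F(v) = exp(sin(2*v)).
Then F(pi/4) - F(0) = (E) - (1) = -1 + E.

-1 + E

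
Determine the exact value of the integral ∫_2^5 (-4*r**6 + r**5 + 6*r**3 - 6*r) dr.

-287880/7

By the power rule, an antiderivative is F(r) = -4*r**7/7 + r**6/6 + 3*r**4/2 - 3*r**2.
Then F(5) - F(2) = (-864700/21) - (-1060/21) = -287880/7.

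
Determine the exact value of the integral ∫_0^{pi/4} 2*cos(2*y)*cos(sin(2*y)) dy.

Let u = sin(2*y), so du = 2*cos(2*y) dy. When y = 0, u = 0; when y = pi/4, u = 1.
The integral becomes ∫ cos(u) du from 0 to 1, with antiderivative sin(u).
Back in y: F(y) = sin(sin(2*y)).
Then F(pi/4) - F(0) = (sin(1)) - (0) = sin(1).

sin(1)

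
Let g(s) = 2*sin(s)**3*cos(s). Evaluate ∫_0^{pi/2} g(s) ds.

Let u = sin(s), so du = cos(s) ds. When s = 0, u = 0; when s = pi/2, u = 1.
The integral becomes 2·∫ u**3 du from 0 to 1, with antiderivative u**4/2.
Back in s: F(s) = sin(s)**4/2.
Then F(pi/2) - F(0) = (1/2) - (0) = 1/2.

1/2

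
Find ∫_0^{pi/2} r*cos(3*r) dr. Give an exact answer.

-pi/6 - 1/9

Integrate by parts once (u = r, dv = cos(3*r) dr).
An antiderivative is F(r) = r*sin(3*r)/3 + cos(3*r)/9.
Then F(pi/2) - F(0) = (-pi/6) - (1/9) = -pi/6 - 1/9.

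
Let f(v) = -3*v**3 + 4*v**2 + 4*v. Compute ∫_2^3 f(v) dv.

-161/12

By the power rule, an antiderivative is F(v) = -3*v**4/4 + 4*v**3/3 + 2*v**2.
Then F(3) - F(2) = (-27/4) - (20/3) = -161/12.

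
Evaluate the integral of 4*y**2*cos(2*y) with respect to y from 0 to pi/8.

sqrt(2)*(-32 + pi**2 + 8*pi)/64

Integrate by parts twice (u = y^2, dv = 4*cos(2*y) dy).
An antiderivative is F(y) = 2*y**2*sin(2*y) + 2*y*cos(2*y) - sin(2*y).
Then F(pi/8) - F(0) = (sqrt(2)*(-32 + pi**2 + 8*pi)/64) - (0) = sqrt(2)*(-32 + pi**2 + 8*pi)/64.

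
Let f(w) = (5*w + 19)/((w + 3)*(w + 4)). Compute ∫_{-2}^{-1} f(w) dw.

Factor the denominator: w**2 + 7*w + 12 = (w + 4)(w + 3).
Partial fractions: (5*w + 19)/((w + 3)*(w + 4)) = 1/(w + 4) + 4/(w + 3).
An antiderivative is F(w) = 4*log(w + 3) + log(w + 4).
Then F(-1) - F(-2) = (log(48)) - (log(2)) = log(24).

log(24)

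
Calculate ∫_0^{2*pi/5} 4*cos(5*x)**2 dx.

4*pi/5

Use the identity cos^2(5*x) = (1 + cos(10*x))/2.
An antiderivative is F(x) = 2*x + sin(10*x)/5.
Then F(2*pi/5) - F(0) = (4*pi/5) - (0) = 4*pi/5.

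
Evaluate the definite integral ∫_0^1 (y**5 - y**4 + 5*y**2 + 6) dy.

229/30

By the power rule, an antiderivative is F(y) = y**6/6 - y**5/5 + 5*y**3/3 + 6*y.
Then F(1) - F(0) = (229/30) - (0) = 229/30.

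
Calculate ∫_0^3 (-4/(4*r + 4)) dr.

-log(4)

An antiderivative is F(r) = -log(4*r + 4).
Then F(3) - F(0) = (-log(16)) - (-log(4)) = -log(4).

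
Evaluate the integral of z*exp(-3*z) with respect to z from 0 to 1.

(-4 + exp(3))*exp(-3)/9

Integrate by parts once (u = z, dv = exp(-3*z) dz).
An antiderivative is F(z) = (-3*z - 1)*exp(-3*z)/9.
Then F(1) - F(0) = (-4*exp(-3)/9) - (-1/9) = (-4 + exp(3))*exp(-3)/9.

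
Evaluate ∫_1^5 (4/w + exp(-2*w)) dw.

An antiderivative is F(w) = 4*log(w) - exp(-2*w)/2.
Then F(5) - F(1) = (-exp(-10)/2 + 4*log(5)) - (-exp(-2)/2) = (-1 + exp(8) + 8*exp(10)*log(5))*exp(-10)/2.

(-1 + exp(8) + 8*exp(10)*log(5))*exp(-10)/2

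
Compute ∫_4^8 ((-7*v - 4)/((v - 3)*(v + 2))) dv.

-7*log(5) + 2*log(3)

Factor the denominator: v**2 - v - 6 = (v + 2)(v - 3).
Partial fractions: (-7*v - 4)/((v - 3)*(v + 2)) = -2/(v + 2) - 5/(v - 3).
An antiderivative is F(v) = -5*log(v - 3) - 2*log(v + 2).
Then F(8) - F(4) = (-7*log(5) - 2*log(2)) - (-log(36)) = -7*log(5) + 2*log(3).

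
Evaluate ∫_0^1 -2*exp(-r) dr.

An antiderivative is F(r) = 2*exp(-r).
Then F(1) - F(0) = (2*exp(-1)) - (2) = -2 + 2*exp(-1).

-2 + 2*exp(-1)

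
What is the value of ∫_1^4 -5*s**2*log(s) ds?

35 - 640*log(2)/3

Integrate by parts once (u = ln s, dv = -5*s**2 ds).
An antiderivative is F(s) = -5*s**3*(3*log(s) - 1)/9.
Then F(4) - F(1) = (320/9 - 640*log(2)/3) - (5/9) = 35 - 640*log(2)/3.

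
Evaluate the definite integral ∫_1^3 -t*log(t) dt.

Integrate by parts once (u = ln t, dv = -t dt).
An antiderivative is F(t) = -t**2*(2*log(t) - 1)/4.
Then F(3) - F(1) = (9/4 - 9*log(3)/2) - (1/4) = 2 - 9*log(3)/2.

2 - 9*log(3)/2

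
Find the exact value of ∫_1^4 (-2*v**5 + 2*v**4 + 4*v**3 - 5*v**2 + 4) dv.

-3969/5

By the power rule, an antiderivative is F(v) = -v**6/3 + 2*v**5/5 + v**4 - 5*v**3/3 + 4*v.
Then F(4) - F(1) = (-3952/5) - (17/5) = -3969/5.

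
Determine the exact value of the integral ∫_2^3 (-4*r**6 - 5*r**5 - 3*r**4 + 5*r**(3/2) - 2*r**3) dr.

-198433/105 - 8*sqrt(2) + 18*sqrt(3)

By the power rule, an antiderivative is F(r) = -4*r**7/7 - 5*r**6/6 + 2*r**(5/2) - 3*r**5/5 - r**4/2.
Then F(3) - F(2) = (-71523/35 + 18*sqrt(3)) - (-16136/105 + 8*sqrt(2)) = -198433/105 - 8*sqrt(2) + 18*sqrt(3).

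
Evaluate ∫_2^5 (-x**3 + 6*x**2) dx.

327/4

By the power rule, an antiderivative is F(x) = -x**4/4 + 2*x**3.
Then F(5) - F(2) = (375/4) - (12) = 327/4.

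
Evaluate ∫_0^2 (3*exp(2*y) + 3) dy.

9/2 + 3*exp(4)/2

An antiderivative is F(y) = 3*exp(2*y)/2 + 3*y.
Then F(2) - F(0) = (6 + 3*exp(4)/2) - (3/2) = 9/2 + 3*exp(4)/2.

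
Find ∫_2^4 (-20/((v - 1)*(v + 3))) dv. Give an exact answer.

-5*log(5) - 5*log(3) + 5*log(7)

Factor the denominator: v**2 + 2*v - 3 = (v + 3)(v - 1).
Partial fractions: -20/((v - 1)*(v + 3)) = 5/(v + 3) - 5/(v - 1).
An antiderivative is F(v) = -5*log(v - 1) + 5*log(v + 3).
Then F(4) - F(2) = (-5*log(3) + 5*log(7)) - (5*log(5)) = -5*log(5) - 5*log(3) + 5*log(7).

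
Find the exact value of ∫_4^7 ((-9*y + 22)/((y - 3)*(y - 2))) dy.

Factor the denominator: y**2 - 5*y + 6 = (y - 2)(y - 3).
Partial fractions: (-9*y + 22)/((y - 3)*(y - 2)) = -4/(y - 2) - 5/(y - 3).
An antiderivative is F(y) = -5*log(y - 3) - 4*log(y - 2).
Then F(7) - F(4) = (-10*log(2) - 4*log(5)) - (-log(16)) = -4*log(5) - 6*log(2).

-4*log(5) - 6*log(2)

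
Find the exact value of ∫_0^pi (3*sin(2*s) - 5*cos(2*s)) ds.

An antiderivative is F(s) = -5*sin(2*s)/2 - 3*cos(2*s)/2.
Then F(pi) - F(0) = (-3/2) - (-3/2) = 0.

0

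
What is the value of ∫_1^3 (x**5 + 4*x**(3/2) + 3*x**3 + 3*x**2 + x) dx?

72*sqrt(3)/5 + 3146/15

By the power rule, an antiderivative is F(x) = x**6/6 + 8*x**(5/2)/5 + 3*x**4/4 + x**3 + x**2/2.
Then F(3) - F(1) = (72*sqrt(3)/5 + 855/4) - (241/60) = 72*sqrt(3)/5 + 3146/15.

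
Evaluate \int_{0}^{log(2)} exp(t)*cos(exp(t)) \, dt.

-sin(1) + sin(2)

Let u = exp(t), so du = exp(t) dt. When t = 0, u = 1; when t = log(2), u = 2.
The integral becomes ∫ cos(u) du from 1 to 2, with antiderivative sin(u).
Back in t: F(t) = sin(exp(t)).
Then F(log(2)) - F(0) = (sin(2)) - (sin(1)) = -sin(1) + sin(2).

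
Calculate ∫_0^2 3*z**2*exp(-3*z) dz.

Integrate by parts twice (u = z^2, dv = 3*exp(-3*z) dz).
An antiderivative is F(z) = (-9*z**2 - 6*z - 2)*exp(-3*z)/9.
Then F(2) - F(0) = (-50*exp(-6)/9) - (-2/9) = 2/9 - 50*exp(-6)/9.

2/9 - 50*exp(-6)/9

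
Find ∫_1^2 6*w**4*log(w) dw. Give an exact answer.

-186/25 + 192*log(2)/5

Integrate by parts once (u = ln w, dv = 6*w**4 dw).
An antiderivative is F(w) = 6*w**5*(5*log(w) - 1)/25.
Then F(2) - F(1) = (-192/25 + 192*log(2)/5) - (-6/25) = -186/25 + 192*log(2)/5.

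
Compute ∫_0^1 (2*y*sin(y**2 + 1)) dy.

-cos(2) + cos(1)

Let u = y**2 + 1, so du = 2*y dy. When y = 0, u = 1; when y = 1, u = 2.
The integral becomes ∫ sin(u) du from 1 to 2, with antiderivative -cos(u).
Back in y: F(y) = -cos(y**2 + 1).
Then F(1) - F(0) = (-cos(2)) - (-cos(1)) = -cos(2) + cos(1).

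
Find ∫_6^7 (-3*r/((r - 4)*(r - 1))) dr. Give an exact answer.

-3*log(3) - log(5) + 5*log(2)

Factor the denominator: r**2 - 5*r + 4 = (r - 1)(r - 4).
Partial fractions: -3*r/((r - 4)*(r - 1)) = 1/(r - 1) - 4/(r - 4).
An antiderivative is F(r) = -4*log(r - 4) + log(r - 1).
Then F(7) - F(6) = (log(2/27)) - (log(5/16)) = -3*log(3) - log(5) + 5*log(2).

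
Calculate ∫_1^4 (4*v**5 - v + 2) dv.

5457/2

By the power rule, an antiderivative is F(v) = 2*v**6/3 - v**2/2 + 2*v.
Then F(4) - F(1) = (8192/3) - (13/6) = 5457/2.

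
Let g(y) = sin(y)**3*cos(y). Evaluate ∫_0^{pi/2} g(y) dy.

1/4

Let u = sin(y), so du = cos(y) dy. When y = 0, u = 0; when y = pi/2, u = 1.
The integral becomes ∫ u**3 du from 0 to 1, with antiderivative u**4/4.
Back in y: F(y) = sin(y)**4/4.
Then F(pi/2) - F(0) = (1/4) - (0) = 1/4.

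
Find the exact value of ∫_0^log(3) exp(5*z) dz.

242/5

Let u = exp(z), so du = exp(z) dz. When z = 0, u = 1; when z = log(3), u = 3.
The integral becomes ∫ u**4 du from 1 to 3, with antiderivative u**5/5.
Back in z: F(z) = exp(5*z)/5.
Then F(log(3)) - F(0) = (243/5) - (1/5) = 242/5.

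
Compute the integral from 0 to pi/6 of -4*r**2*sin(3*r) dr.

Integrate by parts twice (u = r^2, dv = -4*sin(3*r) dr).
An antiderivative is F(r) = 4*r**2*cos(3*r)/3 - 8*r*sin(3*r)/9 - 8*cos(3*r)/27.
Then F(pi/6) - F(0) = (-4*pi/27) - (-8/27) = 8/27 - 4*pi/27.

8/27 - 4*pi/27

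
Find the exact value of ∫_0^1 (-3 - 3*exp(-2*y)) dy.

-9/2 + 3*exp(-2)/2

An antiderivative is F(y) = -3*y + 3*exp(-2*y)/2.
Then F(1) - F(0) = (-3 + 3*exp(-2)/2) - (3/2) = -9/2 + 3*exp(-2)/2.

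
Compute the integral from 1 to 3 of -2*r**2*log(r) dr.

52/9 - 18*log(3)

Integrate by parts once (u = ln r, dv = -2*r**2 dr).
An antiderivative is F(r) = -2*r**3*(3*log(r) - 1)/9.
Then F(3) - F(1) = (6 - 18*log(3)) - (2/9) = 52/9 - 18*log(3).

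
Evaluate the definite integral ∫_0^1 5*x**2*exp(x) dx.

-10 + 5*E

Integrate by parts twice (u = x^2, dv = 5*exp(x) dx).
An antiderivative is F(x) = (5*x**2 - 10*x + 10)*exp(x).
Then F(1) - F(0) = (5*E) - (10) = -10 + 5*E.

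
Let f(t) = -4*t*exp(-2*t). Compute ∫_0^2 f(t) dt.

-1 + 5*exp(-4)

Integrate by parts once (u = t, dv = -4*exp(-2*t) dt).
An antiderivative is F(t) = (2*t + 1)*exp(-2*t).
Then F(2) - F(0) = (5*exp(-4)) - (1) = -1 + 5*exp(-4).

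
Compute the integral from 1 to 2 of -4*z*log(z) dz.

3 - 8*log(2)

Integrate by parts once (u = ln z, dv = -4*z dz).
An antiderivative is F(z) = -z**2*(2*log(z) - 1).
Then F(2) - F(1) = (4 - 8*log(2)) - (1) = 3 - 8*log(2).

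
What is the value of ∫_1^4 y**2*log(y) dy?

-7 + 128*log(2)/3

Integrate by parts once (u = ln y, dv = y**2 dy).
An antiderivative is F(y) = y**3*(3*log(y) - 1)/9.
Then F(4) - F(1) = (-64/9 + 128*log(2)/3) - (-1/9) = -7 + 128*log(2)/3.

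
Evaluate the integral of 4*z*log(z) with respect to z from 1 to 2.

-3 + 8*log(2)

Integrate by parts once (u = ln z, dv = 4*z dz).
An antiderivative is F(z) = z**2*(2*log(z) - 1).
Then F(2) - F(1) = (-4 + 8*log(2)) - (-1) = -3 + 8*log(2).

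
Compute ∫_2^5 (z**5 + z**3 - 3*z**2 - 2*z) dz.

By the power rule, an antiderivative is F(z) = z**6/6 + z**4/4 - z**3 - z**2.
Then F(5) - F(2) = (31325/12) - (8/3) = 10431/4.

10431/4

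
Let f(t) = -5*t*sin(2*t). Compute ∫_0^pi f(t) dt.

Integrate by parts once (u = t, dv = -5*sin(2*t) dt).
An antiderivative is F(t) = 5*t*cos(2*t)/2 - 5*sin(2*t)/4.
Then F(pi) - F(0) = (5*pi/2) - (0) = 5*pi/2.

5*pi/2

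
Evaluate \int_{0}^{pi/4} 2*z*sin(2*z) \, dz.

Integrate by parts once (u = z, dv = 2*sin(2*z) dz).
An antiderivative is F(z) = -z*cos(2*z) + sin(2*z)/2.
Then F(pi/4) - F(0) = (1/2) - (0) = 1/2.

1/2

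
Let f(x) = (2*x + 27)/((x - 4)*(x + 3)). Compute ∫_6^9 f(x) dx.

-11*log(2) + 3*log(3) + 5*log(5)

Factor the denominator: x**2 - x - 12 = (x + 3)(x - 4).
Partial fractions: (2*x + 27)/((x - 4)*(x + 3)) = -3/(x + 3) + 5/(x - 4).
An antiderivative is F(x) = 5*log(x - 4) - 3*log(x + 3).
Then F(9) - F(6) = (-6*log(2) - 3*log(3) + 5*log(5)) - (-6*log(3) + 5*log(2)) = -11*log(2) + 3*log(3) + 5*log(5).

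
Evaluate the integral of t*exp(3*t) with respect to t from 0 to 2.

Integrate by parts once (u = t, dv = exp(3*t) dt).
An antiderivative is F(t) = (3*t - 1)*exp(3*t)/9.
Then F(2) - F(0) = (5*exp(6)/9) - (-1/9) = 1/9 + 5*exp(6)/9.

1/9 + 5*exp(6)/9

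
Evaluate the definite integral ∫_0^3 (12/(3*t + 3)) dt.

Let u = 3*t + 3, so du = 3 dt. When t = 0, u = 3; when t = 3, u = 12.
The integral becomes 4·∫ 1/u du from 3 to 12, with antiderivative 4*log(u).
Back in t: F(t) = 4*log(3*t + 3).
Then F(3) - F(0) = (4*log(3) + 8*log(2)) - (log(81)) = 8*log(2).

8*log(2)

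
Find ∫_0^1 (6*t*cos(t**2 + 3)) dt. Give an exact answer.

Let u = t**2 + 3, so du = 2*t dt. When t = 0, u = 3; when t = 1, u = 4.
The integral becomes 3·∫ cos(u) du from 3 to 4, with antiderivative 3*sin(u).
Back in t: F(t) = 3*sin(t**2 + 3).
Then F(1) - F(0) = (3*sin(4)) - (3*sin(3)) = 3*sin(4) - 3*sin(3).

3*sin(4) - 3*sin(3)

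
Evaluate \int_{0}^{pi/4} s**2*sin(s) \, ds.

Integrate by parts twice (u = s^2, dv = sin(s) ds).
An antiderivative is F(s) = -s**2*cos(s) + 2*s*sin(s) + 2*cos(s).
Then F(pi/4) - F(0) = (sqrt(2)*(-pi**2 + 8*pi + 32)/32) - (2) = -2 - sqrt(2)*pi**2/32 + sqrt(2)*pi/4 + sqrt(2).

-2 - sqrt(2)*pi**2/32 + sqrt(2)*pi/4 + sqrt(2)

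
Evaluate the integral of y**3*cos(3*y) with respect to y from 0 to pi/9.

Integrate by parts 3 times (u = y^3, dv = cos(3*y) dy).
An antiderivative is F(y) = y**3*sin(3*y)/3 + y**2*cos(3*y)/3 - 2*y*sin(3*y)/9 - 2*cos(3*y)/27.
Then F(pi/9) - F(0) = (-sqrt(3)*pi/81 - 1/27 + sqrt(3)*pi**3/4374 + pi**2/486) - (-2/27) = -sqrt(3)*pi/81 + sqrt(3)*pi**3/4374 + pi**2/486 + 1/27.

-sqrt(3)*pi/81 + sqrt(3)*pi**3/4374 + pi**2/486 + 1/27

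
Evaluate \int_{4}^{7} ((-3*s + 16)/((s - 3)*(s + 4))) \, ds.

Factor the denominator: s**2 + s - 12 = (s + 4)(s - 3).
Partial fractions: (-3*s + 16)/((s - 3)*(s + 4)) = -4/(s + 4) + 1/(s - 3).
An antiderivative is F(s) = log(s - 3) - 4*log(s + 4).
Then F(7) - F(4) = (-4*log(11) + 2*log(2)) - (-12*log(2)) = -4*log(11) + 14*log(2).

-4*log(11) + 14*log(2)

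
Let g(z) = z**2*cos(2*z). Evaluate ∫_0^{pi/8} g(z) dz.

sqrt(2)*(-32 + pi**2 + 8*pi)/256

Integrate by parts twice (u = z^2, dv = cos(2*z) dz).
An antiderivative is F(z) = z**2*sin(2*z)/2 + z*cos(2*z)/2 - sin(2*z)/4.
Then F(pi/8) - F(0) = (sqrt(2)*(-32 + pi**2 + 8*pi)/256) - (0) = sqrt(2)*(-32 + pi**2 + 8*pi)/256.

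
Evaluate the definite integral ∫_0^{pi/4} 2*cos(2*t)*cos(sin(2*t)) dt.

sin(1)

Let u = sin(2*t), so du = 2*cos(2*t) dt. When t = 0, u = 0; when t = pi/4, u = 1.
The integral becomes ∫ cos(u) du from 0 to 1, with antiderivative sin(u).
Back in t: F(t) = sin(sin(2*t)).
Then F(pi/4) - F(0) = (sin(1)) - (0) = sin(1).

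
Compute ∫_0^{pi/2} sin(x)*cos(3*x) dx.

Use the identity sin(x)cos(3*x) = [sin(4*x) + sin(-2*x)]/2.
An antiderivative is F(x) = cos(2*x)/4 - cos(4*x)/8.
Then F(pi/2) - F(0) = (-3/8) - (1/8) = -1/2.

-1/2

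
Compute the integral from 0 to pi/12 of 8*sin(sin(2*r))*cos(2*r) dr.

4 - 4*cos(1/2)

Let u = sin(2*r), so du = 2*cos(2*r) dr. When r = 0, u = 0; when r = pi/12, u = 1/2.
The integral becomes 4·∫ sin(u) du from 0 to 1/2, with antiderivative -4*cos(u).
Back in r: F(r) = -4*cos(sin(2*r)).
Then F(pi/12) - F(0) = (-4*cos(1/2)) - (-4) = 4 - 4*cos(1/2).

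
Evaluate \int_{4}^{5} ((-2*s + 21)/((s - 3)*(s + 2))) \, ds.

-5*log(7) + 5*log(3) + 8*log(2)

Factor the denominator: s**2 - s - 6 = (s + 2)(s - 3).
Partial fractions: (-2*s + 21)/((s - 3)*(s + 2)) = -5/(s + 2) + 3/(s - 3).
An antiderivative is F(s) = 3*log(s - 3) - 5*log(s + 2).
Then F(5) - F(4) = (-5*log(7) + 3*log(2)) - (-5*log(3) - 5*log(2)) = -5*log(7) + 5*log(3) + 8*log(2).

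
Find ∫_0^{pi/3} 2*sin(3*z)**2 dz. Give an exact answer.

Use the identity sin^2(3*z) = (1 - cos(6*z))/2.
An antiderivative is F(z) = z - sin(6*z)/6.
Then F(pi/3) - F(0) = (pi/3) - (0) = pi/3.

pi/3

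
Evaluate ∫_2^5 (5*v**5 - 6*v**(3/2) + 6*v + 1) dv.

By the power rule, an antiderivative is F(v) = 5*v**6/6 - 12*v**(5/2)/5 + 3*v**2 + v.
Then F(5) - F(2) = (78605/6 - 60*sqrt(5)) - (202/3 - 48*sqrt(2)/5) = -60*sqrt(5) + 48*sqrt(2)/5 + 26067/2.

-60*sqrt(5) + 48*sqrt(2)/5 + 26067/2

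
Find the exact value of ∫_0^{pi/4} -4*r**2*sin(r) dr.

-4*sqrt(2) - sqrt(2)*pi + sqrt(2)*pi**2/8 + 8

Integrate by parts twice (u = r^2, dv = -4*sin(r) dr).
An antiderivative is F(r) = 4*r**2*cos(r) - 8*r*sin(r) - 8*cos(r).
Then F(pi/4) - F(0) = (sqrt(2)*(-4 - pi + pi**2/8)) - (-8) = -4*sqrt(2) - sqrt(2)*pi + sqrt(2)*pi**2/8 + 8.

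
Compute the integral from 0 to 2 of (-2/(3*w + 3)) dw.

-2*log(3)/3

An antiderivative is F(w) = -2*log(3*w + 3)/3.
Then F(2) - F(0) = (-4*log(3)/3) - (-2*log(3)/3) = -2*log(3)/3.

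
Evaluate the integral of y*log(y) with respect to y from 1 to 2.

Integrate by parts once (u = ln y, dv = y dy).
An antiderivative is F(y) = y**2*(2*log(y) - 1)/4.
Then F(2) - F(1) = (-1 + log(4)) - (-1/4) = -3/4 + log(4).

-3/4 + log(4)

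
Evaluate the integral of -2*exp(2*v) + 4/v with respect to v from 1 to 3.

-exp(6) + log(81) + exp(2)

An antiderivative is F(v) = -exp(2*v) + 4*log(v).
Then F(3) - F(1) = (-exp(6) + log(81)) - (-exp(2)) = -exp(6) + log(81) + exp(2).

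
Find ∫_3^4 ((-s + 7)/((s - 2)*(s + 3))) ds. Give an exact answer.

log(72/49)

Factor the denominator: s**2 + s - 6 = (s + 3)(s - 2).
Partial fractions: (-s + 7)/((s - 2)*(s + 3)) = -2/(s + 3) + 1/(s - 2).
An antiderivative is F(s) = log(s - 2) - 2*log(s + 3).
Then F(4) - F(3) = (log(2/49)) - (-log(36)) = log(72/49).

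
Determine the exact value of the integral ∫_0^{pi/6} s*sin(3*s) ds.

Integrate by parts once (u = s, dv = sin(3*s) ds).
An antiderivative is F(s) = -s*cos(3*s)/3 + sin(3*s)/9.
Then F(pi/6) - F(0) = (1/9) - (0) = 1/9.

1/9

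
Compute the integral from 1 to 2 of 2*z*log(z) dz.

Integrate by parts once (u = ln z, dv = 2*z dz).
An antiderivative is F(z) = z**2*(2*log(z) - 1)/2.
Then F(2) - F(1) = (-2 + log(16)) - (-1/2) = -3/2 + log(16).

-3/2 + log(16)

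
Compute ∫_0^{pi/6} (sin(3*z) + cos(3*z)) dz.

An antiderivative is F(z) = sin(3*z)/3 - cos(3*z)/3.
Then F(pi/6) - F(0) = (1/3) - (-1/3) = 2/3.

2/3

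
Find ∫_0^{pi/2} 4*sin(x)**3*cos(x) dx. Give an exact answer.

Let u = sin(x), so du = cos(x) dx. When x = 0, u = 0; when x = pi/2, u = 1.
The integral becomes 4·∫ u**3 du from 0 to 1, with antiderivative u**4.
Back in x: F(x) = sin(x)**4.
Then F(pi/2) - F(0) = (1) - (0) = 1.

1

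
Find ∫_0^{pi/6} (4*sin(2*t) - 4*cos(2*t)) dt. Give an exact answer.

1 - sqrt(3)

An antiderivative is F(t) = -2*sin(2*t) - 2*cos(2*t).
Then F(pi/6) - F(0) = (-sqrt(3) - 1) - (-2) = 1 - sqrt(3).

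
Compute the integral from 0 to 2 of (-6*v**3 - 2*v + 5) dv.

-18

By the power rule, an antiderivative is F(v) = -3*v**4/2 - v**2 + 5*v.
Then F(2) - F(0) = (-18) - (0) = -18.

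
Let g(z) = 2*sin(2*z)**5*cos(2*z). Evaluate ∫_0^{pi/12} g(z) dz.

Let u = sin(2*z), so du = 2*cos(2*z) dz. When z = 0, u = 0; when z = pi/12, u = 1/2.
The integral becomes ∫ u**5 du from 0 to 1/2, with antiderivative u**6/6.
Back in z: F(z) = sin(2*z)**6/6.
Then F(pi/12) - F(0) = (1/384) - (0) = 1/384.

1/384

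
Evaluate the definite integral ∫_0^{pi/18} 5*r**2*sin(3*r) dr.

Integrate by parts twice (u = r^2, dv = 5*sin(3*r) dr).
An antiderivative is F(r) = -5*r**2*cos(3*r)/3 + 10*r*sin(3*r)/9 + 10*cos(3*r)/27.
Then F(pi/18) - F(0) = (-5*sqrt(3)*pi**2/1944 + 5*pi/162 + 5*sqrt(3)/27) - (10/27) = -10/27 - 5*sqrt(3)*pi**2/1944 + 5*pi/162 + 5*sqrt(3)/27.

-10/27 - 5*sqrt(3)*pi**2/1944 + 5*pi/162 + 5*sqrt(3)/27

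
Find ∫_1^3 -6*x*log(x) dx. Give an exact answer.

12 - 27*log(3)

Integrate by parts once (u = ln x, dv = -6*x dx).
An antiderivative is F(x) = -3*x**2*(2*log(x) - 1)/2.
Then F(3) - F(1) = (27/2 - 27*log(3)) - (3/2) = 12 - 27*log(3).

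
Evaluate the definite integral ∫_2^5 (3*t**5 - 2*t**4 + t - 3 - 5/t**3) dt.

By the power rule, an antiderivative is F(t) = t**6/2 - 2*t**5/5 + t**2/2 - 3*t + 5/(2*t**2).
Then F(5) - F(2) = (65601/10) - (633/40) = 261771/40.

261771/40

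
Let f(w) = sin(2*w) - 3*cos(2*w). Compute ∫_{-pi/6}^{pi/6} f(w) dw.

-3*sqrt(3)/2

An antiderivative is F(w) = -3*sin(2*w)/2 - cos(2*w)/2.
Then F(pi/6) - F(-pi/6) = (-3*sqrt(3)/4 - 1/4) - (-1/4 + 3*sqrt(3)/4) = -3*sqrt(3)/2.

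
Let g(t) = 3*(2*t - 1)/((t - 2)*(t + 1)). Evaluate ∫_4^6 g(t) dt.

-3*log(5) + 3*log(2) + 3*log(7)

Factor the denominator: t**2 - t - 2 = (t + 1)(t - 2).
Partial fractions: 3*(2*t - 1)/((t - 2)*(t + 1)) = 3/(t + 1) + 3/(t - 2).
An antiderivative is F(t) = 3*log(t - 2) + 3*log(t + 1).
Then F(6) - F(4) = (6*log(2) + 3*log(7)) - (3*log(2) + 3*log(5)) = -3*log(5) + 3*log(2) + 3*log(7).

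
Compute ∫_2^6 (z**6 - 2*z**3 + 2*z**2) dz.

By the power rule, an antiderivative is F(z) = z**7/7 - z**4/2 + 2*z**3/3.
Then F(6) - F(2) = (276408/7) - (328/21) = 828896/21.

828896/21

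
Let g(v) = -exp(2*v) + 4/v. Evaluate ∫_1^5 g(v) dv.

An antiderivative is F(v) = -exp(2*v)/2 + 4*log(v).
Then F(5) - F(1) = (-exp(10)/2 + 4*log(5)) - (-exp(2)/2) = -exp(10)/2 + exp(2)/2 + 4*log(5).

-exp(10)/2 + exp(2)/2 + 4*log(5)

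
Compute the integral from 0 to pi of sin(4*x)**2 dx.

Use the identity sin^2(4*x) = (1 - cos(8*x))/2.
An antiderivative is F(x) = x/2 - sin(8*x)/16.
Then F(pi) - F(0) = (pi/2) - (0) = pi/2.

pi/2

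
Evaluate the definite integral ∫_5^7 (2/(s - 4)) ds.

log(9)

An antiderivative is F(s) = 2*log(s - 4).
Then F(7) - F(5) = (log(9)) - (0) = log(9).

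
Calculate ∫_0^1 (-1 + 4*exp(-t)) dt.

3 - 4*exp(-1)

An antiderivative is F(t) = -t - 4*exp(-t).
Then F(1) - F(0) = (-4*exp(-1) - 1) - (-4) = 3 - 4*exp(-1).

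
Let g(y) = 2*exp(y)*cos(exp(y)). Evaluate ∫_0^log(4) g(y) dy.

Let u = exp(y), so du = exp(y) dy. When y = 0, u = 1; when y = log(4), u = 4.
The integral becomes 2·∫ cos(u) du from 1 to 4, with antiderivative 2*sin(u).
Back in y: F(y) = 2*sin(exp(y)).
Then F(log(4)) - F(0) = (2*sin(4)) - (2*sin(1)) = -2*sin(1) + 2*sin(4).

-2*sin(1) + 2*sin(4)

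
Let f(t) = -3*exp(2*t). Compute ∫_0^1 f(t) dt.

An antiderivative is F(t) = -3*exp(2*t)/2.
Then F(1) - F(0) = (-3*exp(2)/2) - (-3/2) = 3/2 - 3*exp(2)/2.

3/2 - 3*exp(2)/2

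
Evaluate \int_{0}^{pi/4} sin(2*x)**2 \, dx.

pi/8

Use the identity sin^2(2*x) = (1 - cos(4*x))/2.
An antiderivative is F(x) = x/2 - sin(4*x)/8.
Then F(pi/4) - F(0) = (pi/8) - (0) = pi/8.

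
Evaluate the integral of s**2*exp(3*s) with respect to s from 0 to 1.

Integrate by parts twice (u = s^2, dv = exp(3*s) ds).
An antiderivative is F(s) = (9*s**2 - 6*s + 2)*exp(3*s)/27.
Then F(1) - F(0) = (5*exp(3)/27) - (2/27) = -2/27 + 5*exp(3)/27.

-2/27 + 5*exp(3)/27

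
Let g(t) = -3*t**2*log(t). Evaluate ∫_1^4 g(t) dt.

Integrate by parts once (u = ln t, dv = -3*t**2 dt).
An antiderivative is F(t) = -t**3*(3*log(t) - 1)/3.
Then F(4) - F(1) = (64/3 - 128*log(2)) - (1/3) = 21 - 128*log(2).

21 - 128*log(2)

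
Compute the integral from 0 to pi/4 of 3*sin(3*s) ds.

An antiderivative is F(s) = -cos(3*s).
Then F(pi/4) - F(0) = (sqrt(2)/2) - (-1) = sqrt(2)/2 + 1.

sqrt(2)/2 + 1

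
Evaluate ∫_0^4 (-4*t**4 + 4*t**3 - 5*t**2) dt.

By the power rule, an antiderivative is F(t) = -4*t**5/5 + t**4 - 5*t**3/3.
Then F(4) - F(0) = (-10048/15) - (0) = -10048/15.

-10048/15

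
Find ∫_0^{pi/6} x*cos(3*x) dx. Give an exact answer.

-1/9 + pi/18

Integrate by parts once (u = x, dv = cos(3*x) dx).
An antiderivative is F(x) = x*sin(3*x)/3 + cos(3*x)/9.
Then F(pi/6) - F(0) = (pi/18) - (1/9) = -1/9 + pi/18.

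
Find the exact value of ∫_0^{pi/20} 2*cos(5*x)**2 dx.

Use the identity cos^2(5*x) = (1 + cos(10*x))/2.
An antiderivative is F(x) = x + sin(10*x)/10.
Then F(pi/20) - F(0) = (1/10 + pi/20) - (0) = 1/10 + pi/20.

1/10 + pi/20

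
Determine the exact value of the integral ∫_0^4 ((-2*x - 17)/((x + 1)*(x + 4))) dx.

Factor the denominator: x**2 + 5*x + 4 = (x + 4)(x + 1).
Partial fractions: (-2*x - 17)/((x + 1)*(x + 4)) = 3/(x + 4) - 5/(x + 1).
An antiderivative is F(x) = -5*log(x + 1) + 3*log(x + 4).
Then F(4) - F(0) = (-5*log(5) + 9*log(2)) - (log(64)) = -5*log(5) + 3*log(2).

-5*log(5) + 3*log(2)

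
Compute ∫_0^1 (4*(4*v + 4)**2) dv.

448/3

Let u = 4*v + 4, so du = 4 dv. When v = 0, u = 4; when v = 1, u = 8.
The integral becomes ∫ u**2 du from 4 to 8, with antiderivative u**3/3.
Back in v: F(v) = (4*v + 4)**3/3.
Then F(1) - F(0) = (512/3) - (64/3) = 448/3.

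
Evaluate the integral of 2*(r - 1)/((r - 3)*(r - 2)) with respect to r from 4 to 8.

-2*log(3) + 4*log(5)

Factor the denominator: r**2 - 5*r + 6 = (r - 2)(r - 3).
Partial fractions: 2*(r - 1)/((r - 3)*(r - 2)) = -2/(r - 2) + 4/(r - 3).
An antiderivative is F(r) = 4*log(r - 3) - 2*log(r - 2).
Then F(8) - F(4) = (-2*log(3) - 2*log(2) + 4*log(5)) - (-log(4)) = -2*log(3) + 4*log(5).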